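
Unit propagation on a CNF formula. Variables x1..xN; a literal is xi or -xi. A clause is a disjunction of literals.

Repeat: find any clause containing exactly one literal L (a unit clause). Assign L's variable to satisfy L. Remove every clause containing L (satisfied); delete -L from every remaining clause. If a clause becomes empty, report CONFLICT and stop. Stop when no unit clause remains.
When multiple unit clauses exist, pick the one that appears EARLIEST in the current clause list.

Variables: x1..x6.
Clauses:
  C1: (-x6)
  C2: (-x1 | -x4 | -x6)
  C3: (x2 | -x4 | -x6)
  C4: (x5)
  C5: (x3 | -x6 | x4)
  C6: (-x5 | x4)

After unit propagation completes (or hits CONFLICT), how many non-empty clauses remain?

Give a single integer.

unit clause [-6] forces x6=F; simplify:
  satisfied 4 clause(s); 2 remain; assigned so far: [6]
unit clause [5] forces x5=T; simplify:
  drop -5 from [-5, 4] -> [4]
  satisfied 1 clause(s); 1 remain; assigned so far: [5, 6]
unit clause [4] forces x4=T; simplify:
  satisfied 1 clause(s); 0 remain; assigned so far: [4, 5, 6]

Answer: 0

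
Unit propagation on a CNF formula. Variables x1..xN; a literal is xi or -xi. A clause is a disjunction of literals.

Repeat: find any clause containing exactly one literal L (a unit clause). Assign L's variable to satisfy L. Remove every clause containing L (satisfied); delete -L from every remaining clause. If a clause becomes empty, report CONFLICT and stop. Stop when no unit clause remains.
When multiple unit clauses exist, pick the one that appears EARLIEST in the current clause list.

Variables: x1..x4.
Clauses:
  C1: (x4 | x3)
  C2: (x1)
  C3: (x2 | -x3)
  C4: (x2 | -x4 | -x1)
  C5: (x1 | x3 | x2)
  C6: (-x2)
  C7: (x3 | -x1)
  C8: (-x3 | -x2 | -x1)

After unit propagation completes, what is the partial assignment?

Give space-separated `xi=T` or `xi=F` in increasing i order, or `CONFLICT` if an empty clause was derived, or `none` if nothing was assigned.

unit clause [1] forces x1=T; simplify:
  drop -1 from [2, -4, -1] -> [2, -4]
  drop -1 from [3, -1] -> [3]
  drop -1 from [-3, -2, -1] -> [-3, -2]
  satisfied 2 clause(s); 6 remain; assigned so far: [1]
unit clause [-2] forces x2=F; simplify:
  drop 2 from [2, -3] -> [-3]
  drop 2 from [2, -4] -> [-4]
  satisfied 2 clause(s); 4 remain; assigned so far: [1, 2]
unit clause [-3] forces x3=F; simplify:
  drop 3 from [4, 3] -> [4]
  drop 3 from [3] -> [] (empty!)
  satisfied 1 clause(s); 3 remain; assigned so far: [1, 2, 3]
CONFLICT (empty clause)

Answer: CONFLICT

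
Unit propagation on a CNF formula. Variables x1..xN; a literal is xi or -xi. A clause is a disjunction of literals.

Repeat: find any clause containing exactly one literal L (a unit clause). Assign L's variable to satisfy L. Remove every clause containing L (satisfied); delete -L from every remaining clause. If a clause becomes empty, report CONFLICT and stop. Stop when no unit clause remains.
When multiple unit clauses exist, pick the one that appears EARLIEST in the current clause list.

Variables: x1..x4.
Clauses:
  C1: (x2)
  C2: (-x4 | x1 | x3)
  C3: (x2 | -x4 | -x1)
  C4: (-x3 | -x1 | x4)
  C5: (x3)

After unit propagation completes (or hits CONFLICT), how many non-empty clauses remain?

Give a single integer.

unit clause [2] forces x2=T; simplify:
  satisfied 2 clause(s); 3 remain; assigned so far: [2]
unit clause [3] forces x3=T; simplify:
  drop -3 from [-3, -1, 4] -> [-1, 4]
  satisfied 2 clause(s); 1 remain; assigned so far: [2, 3]

Answer: 1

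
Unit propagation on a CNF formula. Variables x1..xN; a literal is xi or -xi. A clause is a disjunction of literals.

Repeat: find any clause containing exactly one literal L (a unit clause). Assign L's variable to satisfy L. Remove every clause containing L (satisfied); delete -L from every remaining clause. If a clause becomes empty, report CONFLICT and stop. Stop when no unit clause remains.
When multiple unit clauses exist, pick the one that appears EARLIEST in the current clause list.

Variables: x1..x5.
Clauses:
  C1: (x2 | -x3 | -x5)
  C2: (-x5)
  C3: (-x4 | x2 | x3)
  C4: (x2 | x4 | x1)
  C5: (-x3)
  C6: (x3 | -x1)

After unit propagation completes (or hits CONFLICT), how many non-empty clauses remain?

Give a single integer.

unit clause [-5] forces x5=F; simplify:
  satisfied 2 clause(s); 4 remain; assigned so far: [5]
unit clause [-3] forces x3=F; simplify:
  drop 3 from [-4, 2, 3] -> [-4, 2]
  drop 3 from [3, -1] -> [-1]
  satisfied 1 clause(s); 3 remain; assigned so far: [3, 5]
unit clause [-1] forces x1=F; simplify:
  drop 1 from [2, 4, 1] -> [2, 4]
  satisfied 1 clause(s); 2 remain; assigned so far: [1, 3, 5]

Answer: 2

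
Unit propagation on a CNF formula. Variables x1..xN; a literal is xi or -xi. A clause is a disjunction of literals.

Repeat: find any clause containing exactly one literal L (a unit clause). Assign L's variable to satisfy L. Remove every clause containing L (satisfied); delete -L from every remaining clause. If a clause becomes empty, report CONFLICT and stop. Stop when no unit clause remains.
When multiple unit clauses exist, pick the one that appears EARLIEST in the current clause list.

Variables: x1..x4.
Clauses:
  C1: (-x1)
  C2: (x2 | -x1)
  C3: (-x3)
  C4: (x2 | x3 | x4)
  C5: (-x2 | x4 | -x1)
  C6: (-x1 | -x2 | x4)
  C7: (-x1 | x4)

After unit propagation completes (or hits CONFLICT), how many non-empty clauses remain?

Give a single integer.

unit clause [-1] forces x1=F; simplify:
  satisfied 5 clause(s); 2 remain; assigned so far: [1]
unit clause [-3] forces x3=F; simplify:
  drop 3 from [2, 3, 4] -> [2, 4]
  satisfied 1 clause(s); 1 remain; assigned so far: [1, 3]

Answer: 1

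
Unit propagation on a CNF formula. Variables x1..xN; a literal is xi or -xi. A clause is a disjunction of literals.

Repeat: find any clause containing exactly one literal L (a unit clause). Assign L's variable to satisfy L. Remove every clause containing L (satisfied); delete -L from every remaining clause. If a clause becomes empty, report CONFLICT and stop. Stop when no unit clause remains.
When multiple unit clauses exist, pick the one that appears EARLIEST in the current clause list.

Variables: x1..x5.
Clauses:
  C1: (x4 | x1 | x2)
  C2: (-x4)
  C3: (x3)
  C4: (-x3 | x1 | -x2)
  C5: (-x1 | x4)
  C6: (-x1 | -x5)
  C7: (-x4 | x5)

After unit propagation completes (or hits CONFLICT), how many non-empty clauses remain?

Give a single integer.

Answer: 0

Derivation:
unit clause [-4] forces x4=F; simplify:
  drop 4 from [4, 1, 2] -> [1, 2]
  drop 4 from [-1, 4] -> [-1]
  satisfied 2 clause(s); 5 remain; assigned so far: [4]
unit clause [3] forces x3=T; simplify:
  drop -3 from [-3, 1, -2] -> [1, -2]
  satisfied 1 clause(s); 4 remain; assigned so far: [3, 4]
unit clause [-1] forces x1=F; simplify:
  drop 1 from [1, 2] -> [2]
  drop 1 from [1, -2] -> [-2]
  satisfied 2 clause(s); 2 remain; assigned so far: [1, 3, 4]
unit clause [2] forces x2=T; simplify:
  drop -2 from [-2] -> [] (empty!)
  satisfied 1 clause(s); 1 remain; assigned so far: [1, 2, 3, 4]
CONFLICT (empty clause)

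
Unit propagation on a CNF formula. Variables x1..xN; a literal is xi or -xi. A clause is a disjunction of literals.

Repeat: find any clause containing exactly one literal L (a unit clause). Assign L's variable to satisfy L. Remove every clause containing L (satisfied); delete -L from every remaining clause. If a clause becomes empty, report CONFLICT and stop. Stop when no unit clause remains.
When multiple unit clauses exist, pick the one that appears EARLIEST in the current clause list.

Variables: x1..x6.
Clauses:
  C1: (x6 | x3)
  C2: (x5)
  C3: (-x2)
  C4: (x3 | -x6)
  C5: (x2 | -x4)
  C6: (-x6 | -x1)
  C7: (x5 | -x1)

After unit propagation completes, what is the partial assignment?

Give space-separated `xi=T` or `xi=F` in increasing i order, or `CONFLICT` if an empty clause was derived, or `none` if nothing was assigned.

unit clause [5] forces x5=T; simplify:
  satisfied 2 clause(s); 5 remain; assigned so far: [5]
unit clause [-2] forces x2=F; simplify:
  drop 2 from [2, -4] -> [-4]
  satisfied 1 clause(s); 4 remain; assigned so far: [2, 5]
unit clause [-4] forces x4=F; simplify:
  satisfied 1 clause(s); 3 remain; assigned so far: [2, 4, 5]

Answer: x2=F x4=F x5=T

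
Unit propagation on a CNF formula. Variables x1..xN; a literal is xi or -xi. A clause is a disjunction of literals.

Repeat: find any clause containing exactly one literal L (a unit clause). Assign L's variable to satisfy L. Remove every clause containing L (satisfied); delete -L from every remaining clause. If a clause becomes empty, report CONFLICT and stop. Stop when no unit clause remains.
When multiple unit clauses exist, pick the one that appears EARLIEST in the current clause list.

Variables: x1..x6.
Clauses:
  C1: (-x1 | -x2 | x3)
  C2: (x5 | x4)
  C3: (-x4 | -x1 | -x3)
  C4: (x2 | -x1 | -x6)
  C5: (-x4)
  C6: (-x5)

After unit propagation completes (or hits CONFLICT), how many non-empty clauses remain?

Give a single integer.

unit clause [-4] forces x4=F; simplify:
  drop 4 from [5, 4] -> [5]
  satisfied 2 clause(s); 4 remain; assigned so far: [4]
unit clause [5] forces x5=T; simplify:
  drop -5 from [-5] -> [] (empty!)
  satisfied 1 clause(s); 3 remain; assigned so far: [4, 5]
CONFLICT (empty clause)

Answer: 2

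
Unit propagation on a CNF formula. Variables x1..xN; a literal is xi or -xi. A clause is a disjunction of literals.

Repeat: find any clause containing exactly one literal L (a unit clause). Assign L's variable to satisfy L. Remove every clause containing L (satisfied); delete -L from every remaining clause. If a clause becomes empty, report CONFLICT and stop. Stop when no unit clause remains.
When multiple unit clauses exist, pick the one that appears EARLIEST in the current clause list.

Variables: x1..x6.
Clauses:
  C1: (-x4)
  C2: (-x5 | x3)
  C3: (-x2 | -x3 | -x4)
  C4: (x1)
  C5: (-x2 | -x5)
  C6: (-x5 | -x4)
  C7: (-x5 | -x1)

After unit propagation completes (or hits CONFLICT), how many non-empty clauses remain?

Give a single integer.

Answer: 0

Derivation:
unit clause [-4] forces x4=F; simplify:
  satisfied 3 clause(s); 4 remain; assigned so far: [4]
unit clause [1] forces x1=T; simplify:
  drop -1 from [-5, -1] -> [-5]
  satisfied 1 clause(s); 3 remain; assigned so far: [1, 4]
unit clause [-5] forces x5=F; simplify:
  satisfied 3 clause(s); 0 remain; assigned so far: [1, 4, 5]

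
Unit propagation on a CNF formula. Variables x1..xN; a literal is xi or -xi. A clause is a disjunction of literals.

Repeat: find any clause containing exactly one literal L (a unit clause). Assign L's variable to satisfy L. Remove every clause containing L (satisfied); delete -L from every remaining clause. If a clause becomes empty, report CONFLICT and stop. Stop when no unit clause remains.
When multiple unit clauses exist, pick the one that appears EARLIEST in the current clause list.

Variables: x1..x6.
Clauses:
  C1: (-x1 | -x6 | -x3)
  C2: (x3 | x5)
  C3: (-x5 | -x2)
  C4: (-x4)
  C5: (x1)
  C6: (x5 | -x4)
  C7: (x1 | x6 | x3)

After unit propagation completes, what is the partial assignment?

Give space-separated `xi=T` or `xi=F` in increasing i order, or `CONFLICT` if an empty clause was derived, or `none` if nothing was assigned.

unit clause [-4] forces x4=F; simplify:
  satisfied 2 clause(s); 5 remain; assigned so far: [4]
unit clause [1] forces x1=T; simplify:
  drop -1 from [-1, -6, -3] -> [-6, -3]
  satisfied 2 clause(s); 3 remain; assigned so far: [1, 4]

Answer: x1=T x4=F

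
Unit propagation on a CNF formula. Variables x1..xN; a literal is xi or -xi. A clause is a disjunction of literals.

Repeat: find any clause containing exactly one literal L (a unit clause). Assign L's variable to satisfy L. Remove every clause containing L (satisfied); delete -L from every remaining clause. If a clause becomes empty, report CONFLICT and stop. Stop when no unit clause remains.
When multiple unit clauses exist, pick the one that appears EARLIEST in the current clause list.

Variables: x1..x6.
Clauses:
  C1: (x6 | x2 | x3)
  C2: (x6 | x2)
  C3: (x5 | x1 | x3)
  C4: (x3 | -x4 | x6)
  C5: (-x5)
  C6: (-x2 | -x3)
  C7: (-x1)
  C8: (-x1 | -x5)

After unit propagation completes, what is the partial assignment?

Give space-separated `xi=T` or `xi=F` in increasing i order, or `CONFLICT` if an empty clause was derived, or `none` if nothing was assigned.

unit clause [-5] forces x5=F; simplify:
  drop 5 from [5, 1, 3] -> [1, 3]
  satisfied 2 clause(s); 6 remain; assigned so far: [5]
unit clause [-1] forces x1=F; simplify:
  drop 1 from [1, 3] -> [3]
  satisfied 1 clause(s); 5 remain; assigned so far: [1, 5]
unit clause [3] forces x3=T; simplify:
  drop -3 from [-2, -3] -> [-2]
  satisfied 3 clause(s); 2 remain; assigned so far: [1, 3, 5]
unit clause [-2] forces x2=F; simplify:
  drop 2 from [6, 2] -> [6]
  satisfied 1 clause(s); 1 remain; assigned so far: [1, 2, 3, 5]
unit clause [6] forces x6=T; simplify:
  satisfied 1 clause(s); 0 remain; assigned so far: [1, 2, 3, 5, 6]

Answer: x1=F x2=F x3=T x5=F x6=T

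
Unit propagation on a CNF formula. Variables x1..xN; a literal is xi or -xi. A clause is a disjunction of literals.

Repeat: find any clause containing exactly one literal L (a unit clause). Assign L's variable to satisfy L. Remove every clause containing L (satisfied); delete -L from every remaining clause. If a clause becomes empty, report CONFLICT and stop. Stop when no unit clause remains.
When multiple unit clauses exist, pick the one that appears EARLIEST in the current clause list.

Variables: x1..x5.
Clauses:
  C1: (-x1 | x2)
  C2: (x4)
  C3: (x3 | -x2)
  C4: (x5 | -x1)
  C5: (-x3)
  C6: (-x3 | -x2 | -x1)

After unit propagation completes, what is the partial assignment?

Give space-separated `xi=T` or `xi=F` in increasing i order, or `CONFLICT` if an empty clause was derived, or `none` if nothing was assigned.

unit clause [4] forces x4=T; simplify:
  satisfied 1 clause(s); 5 remain; assigned so far: [4]
unit clause [-3] forces x3=F; simplify:
  drop 3 from [3, -2] -> [-2]
  satisfied 2 clause(s); 3 remain; assigned so far: [3, 4]
unit clause [-2] forces x2=F; simplify:
  drop 2 from [-1, 2] -> [-1]
  satisfied 1 clause(s); 2 remain; assigned so far: [2, 3, 4]
unit clause [-1] forces x1=F; simplify:
  satisfied 2 clause(s); 0 remain; assigned so far: [1, 2, 3, 4]

Answer: x1=F x2=F x3=F x4=T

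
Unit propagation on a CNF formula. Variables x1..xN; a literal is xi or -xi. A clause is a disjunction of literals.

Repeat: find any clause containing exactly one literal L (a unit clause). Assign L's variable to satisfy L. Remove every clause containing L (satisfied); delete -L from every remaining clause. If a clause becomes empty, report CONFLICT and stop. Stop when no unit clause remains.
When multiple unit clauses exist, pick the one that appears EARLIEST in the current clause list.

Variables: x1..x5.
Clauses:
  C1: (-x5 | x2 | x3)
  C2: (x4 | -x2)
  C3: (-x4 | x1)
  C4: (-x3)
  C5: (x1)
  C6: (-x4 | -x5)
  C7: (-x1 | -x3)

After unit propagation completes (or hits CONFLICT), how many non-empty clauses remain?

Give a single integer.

unit clause [-3] forces x3=F; simplify:
  drop 3 from [-5, 2, 3] -> [-5, 2]
  satisfied 2 clause(s); 5 remain; assigned so far: [3]
unit clause [1] forces x1=T; simplify:
  satisfied 2 clause(s); 3 remain; assigned so far: [1, 3]

Answer: 3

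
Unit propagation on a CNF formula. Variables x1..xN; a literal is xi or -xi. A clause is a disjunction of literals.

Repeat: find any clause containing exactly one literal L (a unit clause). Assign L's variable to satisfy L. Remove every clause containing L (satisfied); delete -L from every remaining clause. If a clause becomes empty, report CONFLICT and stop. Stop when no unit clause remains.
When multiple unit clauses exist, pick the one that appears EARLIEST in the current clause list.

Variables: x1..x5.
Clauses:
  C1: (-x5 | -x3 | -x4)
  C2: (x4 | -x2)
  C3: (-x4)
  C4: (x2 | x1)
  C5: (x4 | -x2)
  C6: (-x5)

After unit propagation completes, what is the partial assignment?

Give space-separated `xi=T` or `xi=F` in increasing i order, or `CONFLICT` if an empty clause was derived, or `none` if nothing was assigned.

unit clause [-4] forces x4=F; simplify:
  drop 4 from [4, -2] -> [-2]
  drop 4 from [4, -2] -> [-2]
  satisfied 2 clause(s); 4 remain; assigned so far: [4]
unit clause [-2] forces x2=F; simplify:
  drop 2 from [2, 1] -> [1]
  satisfied 2 clause(s); 2 remain; assigned so far: [2, 4]
unit clause [1] forces x1=T; simplify:
  satisfied 1 clause(s); 1 remain; assigned so far: [1, 2, 4]
unit clause [-5] forces x5=F; simplify:
  satisfied 1 clause(s); 0 remain; assigned so far: [1, 2, 4, 5]

Answer: x1=T x2=F x4=F x5=F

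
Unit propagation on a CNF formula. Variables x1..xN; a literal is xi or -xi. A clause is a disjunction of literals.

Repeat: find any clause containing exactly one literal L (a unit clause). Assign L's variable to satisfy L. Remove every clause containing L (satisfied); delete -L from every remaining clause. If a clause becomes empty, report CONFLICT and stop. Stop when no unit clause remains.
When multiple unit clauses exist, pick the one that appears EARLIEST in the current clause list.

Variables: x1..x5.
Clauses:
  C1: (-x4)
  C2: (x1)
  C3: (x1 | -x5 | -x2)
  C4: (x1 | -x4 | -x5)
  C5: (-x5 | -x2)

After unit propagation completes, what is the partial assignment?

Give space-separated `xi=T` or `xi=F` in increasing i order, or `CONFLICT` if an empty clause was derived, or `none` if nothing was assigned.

Answer: x1=T x4=F

Derivation:
unit clause [-4] forces x4=F; simplify:
  satisfied 2 clause(s); 3 remain; assigned so far: [4]
unit clause [1] forces x1=T; simplify:
  satisfied 2 clause(s); 1 remain; assigned so far: [1, 4]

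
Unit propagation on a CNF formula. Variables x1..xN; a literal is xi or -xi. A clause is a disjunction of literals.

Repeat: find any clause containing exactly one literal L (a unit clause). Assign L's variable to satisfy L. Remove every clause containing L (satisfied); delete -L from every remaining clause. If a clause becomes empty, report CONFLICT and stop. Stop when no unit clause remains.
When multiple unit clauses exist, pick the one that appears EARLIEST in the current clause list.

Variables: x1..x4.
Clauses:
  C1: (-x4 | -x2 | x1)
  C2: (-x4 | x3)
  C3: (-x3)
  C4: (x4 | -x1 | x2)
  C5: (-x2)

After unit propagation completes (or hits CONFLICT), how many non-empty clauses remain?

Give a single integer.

Answer: 0

Derivation:
unit clause [-3] forces x3=F; simplify:
  drop 3 from [-4, 3] -> [-4]
  satisfied 1 clause(s); 4 remain; assigned so far: [3]
unit clause [-4] forces x4=F; simplify:
  drop 4 from [4, -1, 2] -> [-1, 2]
  satisfied 2 clause(s); 2 remain; assigned so far: [3, 4]
unit clause [-2] forces x2=F; simplify:
  drop 2 from [-1, 2] -> [-1]
  satisfied 1 clause(s); 1 remain; assigned so far: [2, 3, 4]
unit clause [-1] forces x1=F; simplify:
  satisfied 1 clause(s); 0 remain; assigned so far: [1, 2, 3, 4]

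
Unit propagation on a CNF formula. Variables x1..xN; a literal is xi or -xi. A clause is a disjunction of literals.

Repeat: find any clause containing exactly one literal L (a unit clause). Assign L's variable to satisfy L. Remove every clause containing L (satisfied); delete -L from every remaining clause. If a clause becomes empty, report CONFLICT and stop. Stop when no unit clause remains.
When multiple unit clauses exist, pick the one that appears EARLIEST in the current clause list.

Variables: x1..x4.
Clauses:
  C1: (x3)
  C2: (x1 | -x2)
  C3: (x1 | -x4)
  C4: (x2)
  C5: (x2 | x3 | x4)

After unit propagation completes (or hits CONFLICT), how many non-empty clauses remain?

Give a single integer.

Answer: 0

Derivation:
unit clause [3] forces x3=T; simplify:
  satisfied 2 clause(s); 3 remain; assigned so far: [3]
unit clause [2] forces x2=T; simplify:
  drop -2 from [1, -2] -> [1]
  satisfied 1 clause(s); 2 remain; assigned so far: [2, 3]
unit clause [1] forces x1=T; simplify:
  satisfied 2 clause(s); 0 remain; assigned so far: [1, 2, 3]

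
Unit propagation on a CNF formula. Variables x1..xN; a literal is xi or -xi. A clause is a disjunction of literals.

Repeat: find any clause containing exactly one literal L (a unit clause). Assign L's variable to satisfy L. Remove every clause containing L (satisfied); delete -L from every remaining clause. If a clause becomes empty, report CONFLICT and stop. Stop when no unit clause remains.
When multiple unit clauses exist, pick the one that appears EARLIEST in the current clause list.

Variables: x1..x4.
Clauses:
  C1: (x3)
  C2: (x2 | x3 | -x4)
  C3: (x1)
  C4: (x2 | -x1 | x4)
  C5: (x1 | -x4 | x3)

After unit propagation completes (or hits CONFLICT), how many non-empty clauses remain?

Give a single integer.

Answer: 1

Derivation:
unit clause [3] forces x3=T; simplify:
  satisfied 3 clause(s); 2 remain; assigned so far: [3]
unit clause [1] forces x1=T; simplify:
  drop -1 from [2, -1, 4] -> [2, 4]
  satisfied 1 clause(s); 1 remain; assigned so far: [1, 3]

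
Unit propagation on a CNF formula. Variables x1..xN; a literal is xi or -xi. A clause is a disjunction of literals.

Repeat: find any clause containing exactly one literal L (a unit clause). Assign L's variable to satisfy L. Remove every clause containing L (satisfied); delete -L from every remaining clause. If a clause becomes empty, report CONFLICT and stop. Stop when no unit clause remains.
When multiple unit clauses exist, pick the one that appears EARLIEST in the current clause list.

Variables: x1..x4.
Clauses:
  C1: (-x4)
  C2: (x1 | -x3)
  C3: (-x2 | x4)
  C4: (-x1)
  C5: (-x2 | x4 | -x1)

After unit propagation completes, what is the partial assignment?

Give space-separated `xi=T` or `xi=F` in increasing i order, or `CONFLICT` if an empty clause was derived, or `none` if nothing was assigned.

unit clause [-4] forces x4=F; simplify:
  drop 4 from [-2, 4] -> [-2]
  drop 4 from [-2, 4, -1] -> [-2, -1]
  satisfied 1 clause(s); 4 remain; assigned so far: [4]
unit clause [-2] forces x2=F; simplify:
  satisfied 2 clause(s); 2 remain; assigned so far: [2, 4]
unit clause [-1] forces x1=F; simplify:
  drop 1 from [1, -3] -> [-3]
  satisfied 1 clause(s); 1 remain; assigned so far: [1, 2, 4]
unit clause [-3] forces x3=F; simplify:
  satisfied 1 clause(s); 0 remain; assigned so far: [1, 2, 3, 4]

Answer: x1=F x2=F x3=F x4=F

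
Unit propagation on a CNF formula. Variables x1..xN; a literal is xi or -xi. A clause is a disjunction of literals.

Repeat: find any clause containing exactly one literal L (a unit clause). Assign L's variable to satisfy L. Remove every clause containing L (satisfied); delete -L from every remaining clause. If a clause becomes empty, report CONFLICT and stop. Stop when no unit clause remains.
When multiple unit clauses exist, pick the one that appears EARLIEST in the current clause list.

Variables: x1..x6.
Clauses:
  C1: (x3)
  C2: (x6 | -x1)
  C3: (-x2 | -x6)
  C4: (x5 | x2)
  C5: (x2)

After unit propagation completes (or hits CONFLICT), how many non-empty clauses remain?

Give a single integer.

unit clause [3] forces x3=T; simplify:
  satisfied 1 clause(s); 4 remain; assigned so far: [3]
unit clause [2] forces x2=T; simplify:
  drop -2 from [-2, -6] -> [-6]
  satisfied 2 clause(s); 2 remain; assigned so far: [2, 3]
unit clause [-6] forces x6=F; simplify:
  drop 6 from [6, -1] -> [-1]
  satisfied 1 clause(s); 1 remain; assigned so far: [2, 3, 6]
unit clause [-1] forces x1=F; simplify:
  satisfied 1 clause(s); 0 remain; assigned so far: [1, 2, 3, 6]

Answer: 0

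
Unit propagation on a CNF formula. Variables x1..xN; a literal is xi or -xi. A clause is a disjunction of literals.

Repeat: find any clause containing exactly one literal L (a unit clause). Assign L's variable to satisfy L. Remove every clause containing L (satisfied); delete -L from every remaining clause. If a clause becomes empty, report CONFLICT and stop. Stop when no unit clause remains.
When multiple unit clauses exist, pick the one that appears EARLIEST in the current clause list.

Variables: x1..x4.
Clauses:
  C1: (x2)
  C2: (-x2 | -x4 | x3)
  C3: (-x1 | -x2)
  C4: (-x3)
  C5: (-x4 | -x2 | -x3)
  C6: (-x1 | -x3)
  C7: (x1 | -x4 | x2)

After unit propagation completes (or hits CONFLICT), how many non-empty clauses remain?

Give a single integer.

Answer: 0

Derivation:
unit clause [2] forces x2=T; simplify:
  drop -2 from [-2, -4, 3] -> [-4, 3]
  drop -2 from [-1, -2] -> [-1]
  drop -2 from [-4, -2, -3] -> [-4, -3]
  satisfied 2 clause(s); 5 remain; assigned so far: [2]
unit clause [-1] forces x1=F; simplify:
  satisfied 2 clause(s); 3 remain; assigned so far: [1, 2]
unit clause [-3] forces x3=F; simplify:
  drop 3 from [-4, 3] -> [-4]
  satisfied 2 clause(s); 1 remain; assigned so far: [1, 2, 3]
unit clause [-4] forces x4=F; simplify:
  satisfied 1 clause(s); 0 remain; assigned so far: [1, 2, 3, 4]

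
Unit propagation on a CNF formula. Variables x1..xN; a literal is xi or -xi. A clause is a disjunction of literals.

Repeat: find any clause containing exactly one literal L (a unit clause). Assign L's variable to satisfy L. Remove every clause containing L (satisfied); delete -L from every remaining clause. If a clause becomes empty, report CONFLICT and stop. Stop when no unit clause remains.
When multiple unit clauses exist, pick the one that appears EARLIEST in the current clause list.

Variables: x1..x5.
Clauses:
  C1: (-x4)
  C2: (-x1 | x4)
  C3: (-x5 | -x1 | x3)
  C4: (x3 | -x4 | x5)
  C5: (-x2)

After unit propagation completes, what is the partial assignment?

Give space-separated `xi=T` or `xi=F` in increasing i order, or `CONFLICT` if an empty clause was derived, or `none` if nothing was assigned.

unit clause [-4] forces x4=F; simplify:
  drop 4 from [-1, 4] -> [-1]
  satisfied 2 clause(s); 3 remain; assigned so far: [4]
unit clause [-1] forces x1=F; simplify:
  satisfied 2 clause(s); 1 remain; assigned so far: [1, 4]
unit clause [-2] forces x2=F; simplify:
  satisfied 1 clause(s); 0 remain; assigned so far: [1, 2, 4]

Answer: x1=F x2=F x4=F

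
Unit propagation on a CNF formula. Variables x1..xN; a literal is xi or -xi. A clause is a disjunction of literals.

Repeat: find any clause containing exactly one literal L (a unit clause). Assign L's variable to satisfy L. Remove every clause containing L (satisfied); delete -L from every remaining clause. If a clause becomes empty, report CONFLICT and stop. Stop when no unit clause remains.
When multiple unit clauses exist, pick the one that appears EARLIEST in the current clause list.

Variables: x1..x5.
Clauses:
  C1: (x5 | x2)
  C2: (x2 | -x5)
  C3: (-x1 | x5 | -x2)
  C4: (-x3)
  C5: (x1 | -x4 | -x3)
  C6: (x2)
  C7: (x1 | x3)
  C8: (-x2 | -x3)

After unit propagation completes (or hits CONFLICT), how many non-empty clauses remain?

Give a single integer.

Answer: 0

Derivation:
unit clause [-3] forces x3=F; simplify:
  drop 3 from [1, 3] -> [1]
  satisfied 3 clause(s); 5 remain; assigned so far: [3]
unit clause [2] forces x2=T; simplify:
  drop -2 from [-1, 5, -2] -> [-1, 5]
  satisfied 3 clause(s); 2 remain; assigned so far: [2, 3]
unit clause [1] forces x1=T; simplify:
  drop -1 from [-1, 5] -> [5]
  satisfied 1 clause(s); 1 remain; assigned so far: [1, 2, 3]
unit clause [5] forces x5=T; simplify:
  satisfied 1 clause(s); 0 remain; assigned so far: [1, 2, 3, 5]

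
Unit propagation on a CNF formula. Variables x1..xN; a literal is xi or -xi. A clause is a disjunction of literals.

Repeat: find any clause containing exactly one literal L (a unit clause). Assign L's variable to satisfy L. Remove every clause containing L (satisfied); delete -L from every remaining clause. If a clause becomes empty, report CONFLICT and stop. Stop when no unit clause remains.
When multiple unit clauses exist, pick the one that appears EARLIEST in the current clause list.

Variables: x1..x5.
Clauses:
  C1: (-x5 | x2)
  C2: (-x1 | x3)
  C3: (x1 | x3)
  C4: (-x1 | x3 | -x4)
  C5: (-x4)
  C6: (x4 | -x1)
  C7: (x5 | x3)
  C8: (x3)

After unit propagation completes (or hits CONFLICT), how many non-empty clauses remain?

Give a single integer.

unit clause [-4] forces x4=F; simplify:
  drop 4 from [4, -1] -> [-1]
  satisfied 2 clause(s); 6 remain; assigned so far: [4]
unit clause [-1] forces x1=F; simplify:
  drop 1 from [1, 3] -> [3]
  satisfied 2 clause(s); 4 remain; assigned so far: [1, 4]
unit clause [3] forces x3=T; simplify:
  satisfied 3 clause(s); 1 remain; assigned so far: [1, 3, 4]

Answer: 1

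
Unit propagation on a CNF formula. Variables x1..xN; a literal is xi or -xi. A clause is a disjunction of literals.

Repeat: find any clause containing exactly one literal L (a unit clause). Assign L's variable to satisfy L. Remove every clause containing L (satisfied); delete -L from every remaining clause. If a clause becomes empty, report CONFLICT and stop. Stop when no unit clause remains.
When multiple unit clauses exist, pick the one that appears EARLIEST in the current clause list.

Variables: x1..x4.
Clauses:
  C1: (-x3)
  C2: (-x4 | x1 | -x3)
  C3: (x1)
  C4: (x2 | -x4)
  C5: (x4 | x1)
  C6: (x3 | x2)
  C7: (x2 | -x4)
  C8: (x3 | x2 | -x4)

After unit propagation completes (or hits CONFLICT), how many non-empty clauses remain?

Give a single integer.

Answer: 0

Derivation:
unit clause [-3] forces x3=F; simplify:
  drop 3 from [3, 2] -> [2]
  drop 3 from [3, 2, -4] -> [2, -4]
  satisfied 2 clause(s); 6 remain; assigned so far: [3]
unit clause [1] forces x1=T; simplify:
  satisfied 2 clause(s); 4 remain; assigned so far: [1, 3]
unit clause [2] forces x2=T; simplify:
  satisfied 4 clause(s); 0 remain; assigned so far: [1, 2, 3]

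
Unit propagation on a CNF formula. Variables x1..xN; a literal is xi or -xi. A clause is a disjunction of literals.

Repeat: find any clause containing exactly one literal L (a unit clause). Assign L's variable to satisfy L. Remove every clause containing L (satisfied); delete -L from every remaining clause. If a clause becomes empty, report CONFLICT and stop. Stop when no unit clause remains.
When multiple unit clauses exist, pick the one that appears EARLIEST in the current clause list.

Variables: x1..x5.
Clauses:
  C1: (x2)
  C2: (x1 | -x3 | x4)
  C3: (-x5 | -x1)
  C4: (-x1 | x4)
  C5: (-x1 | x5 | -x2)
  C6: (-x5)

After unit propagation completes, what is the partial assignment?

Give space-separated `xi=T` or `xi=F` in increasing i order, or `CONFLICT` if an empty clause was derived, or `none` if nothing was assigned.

unit clause [2] forces x2=T; simplify:
  drop -2 from [-1, 5, -2] -> [-1, 5]
  satisfied 1 clause(s); 5 remain; assigned so far: [2]
unit clause [-5] forces x5=F; simplify:
  drop 5 from [-1, 5] -> [-1]
  satisfied 2 clause(s); 3 remain; assigned so far: [2, 5]
unit clause [-1] forces x1=F; simplify:
  drop 1 from [1, -3, 4] -> [-3, 4]
  satisfied 2 clause(s); 1 remain; assigned so far: [1, 2, 5]

Answer: x1=F x2=T x5=F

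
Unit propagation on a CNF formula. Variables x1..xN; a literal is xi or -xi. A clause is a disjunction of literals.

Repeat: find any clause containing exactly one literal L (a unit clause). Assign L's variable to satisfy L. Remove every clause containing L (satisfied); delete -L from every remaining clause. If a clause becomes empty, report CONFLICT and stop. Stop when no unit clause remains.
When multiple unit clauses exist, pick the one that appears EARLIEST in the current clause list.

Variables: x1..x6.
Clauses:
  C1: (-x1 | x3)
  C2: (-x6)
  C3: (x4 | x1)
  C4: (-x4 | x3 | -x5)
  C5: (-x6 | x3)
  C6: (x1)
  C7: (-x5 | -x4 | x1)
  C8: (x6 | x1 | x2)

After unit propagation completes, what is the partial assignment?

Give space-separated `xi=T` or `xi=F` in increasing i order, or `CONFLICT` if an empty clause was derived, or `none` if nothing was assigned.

Answer: x1=T x3=T x6=F

Derivation:
unit clause [-6] forces x6=F; simplify:
  drop 6 from [6, 1, 2] -> [1, 2]
  satisfied 2 clause(s); 6 remain; assigned so far: [6]
unit clause [1] forces x1=T; simplify:
  drop -1 from [-1, 3] -> [3]
  satisfied 4 clause(s); 2 remain; assigned so far: [1, 6]
unit clause [3] forces x3=T; simplify:
  satisfied 2 clause(s); 0 remain; assigned so far: [1, 3, 6]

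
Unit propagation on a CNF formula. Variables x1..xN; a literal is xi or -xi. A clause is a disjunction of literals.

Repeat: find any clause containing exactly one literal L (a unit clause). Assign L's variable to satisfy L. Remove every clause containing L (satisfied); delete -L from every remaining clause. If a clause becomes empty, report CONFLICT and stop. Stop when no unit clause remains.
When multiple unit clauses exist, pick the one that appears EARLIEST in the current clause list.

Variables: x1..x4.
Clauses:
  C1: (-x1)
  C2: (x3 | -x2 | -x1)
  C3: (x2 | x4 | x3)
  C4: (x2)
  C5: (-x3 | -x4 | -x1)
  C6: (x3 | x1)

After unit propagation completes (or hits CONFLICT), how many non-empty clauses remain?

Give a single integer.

Answer: 0

Derivation:
unit clause [-1] forces x1=F; simplify:
  drop 1 from [3, 1] -> [3]
  satisfied 3 clause(s); 3 remain; assigned so far: [1]
unit clause [2] forces x2=T; simplify:
  satisfied 2 clause(s); 1 remain; assigned so far: [1, 2]
unit clause [3] forces x3=T; simplify:
  satisfied 1 clause(s); 0 remain; assigned so far: [1, 2, 3]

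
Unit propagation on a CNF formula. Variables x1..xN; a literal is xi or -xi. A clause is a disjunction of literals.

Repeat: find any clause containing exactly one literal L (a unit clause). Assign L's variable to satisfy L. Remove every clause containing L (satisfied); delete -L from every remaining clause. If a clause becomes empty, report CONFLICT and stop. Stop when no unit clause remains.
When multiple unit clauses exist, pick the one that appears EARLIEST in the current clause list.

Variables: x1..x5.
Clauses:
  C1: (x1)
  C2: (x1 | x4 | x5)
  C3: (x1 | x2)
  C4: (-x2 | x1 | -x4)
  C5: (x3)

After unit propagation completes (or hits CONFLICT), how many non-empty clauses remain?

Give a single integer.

Answer: 0

Derivation:
unit clause [1] forces x1=T; simplify:
  satisfied 4 clause(s); 1 remain; assigned so far: [1]
unit clause [3] forces x3=T; simplify:
  satisfied 1 clause(s); 0 remain; assigned so far: [1, 3]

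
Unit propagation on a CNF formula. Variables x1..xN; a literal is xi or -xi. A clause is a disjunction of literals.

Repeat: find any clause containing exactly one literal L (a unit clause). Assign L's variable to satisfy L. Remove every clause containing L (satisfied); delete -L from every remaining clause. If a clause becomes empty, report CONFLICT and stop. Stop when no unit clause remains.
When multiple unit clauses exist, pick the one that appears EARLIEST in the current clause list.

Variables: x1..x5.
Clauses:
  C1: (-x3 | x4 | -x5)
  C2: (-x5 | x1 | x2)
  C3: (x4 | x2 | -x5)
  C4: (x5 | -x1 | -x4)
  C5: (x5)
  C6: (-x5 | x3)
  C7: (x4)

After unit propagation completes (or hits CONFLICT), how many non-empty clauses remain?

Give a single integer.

unit clause [5] forces x5=T; simplify:
  drop -5 from [-3, 4, -5] -> [-3, 4]
  drop -5 from [-5, 1, 2] -> [1, 2]
  drop -5 from [4, 2, -5] -> [4, 2]
  drop -5 from [-5, 3] -> [3]
  satisfied 2 clause(s); 5 remain; assigned so far: [5]
unit clause [3] forces x3=T; simplify:
  drop -3 from [-3, 4] -> [4]
  satisfied 1 clause(s); 4 remain; assigned so far: [3, 5]
unit clause [4] forces x4=T; simplify:
  satisfied 3 clause(s); 1 remain; assigned so far: [3, 4, 5]

Answer: 1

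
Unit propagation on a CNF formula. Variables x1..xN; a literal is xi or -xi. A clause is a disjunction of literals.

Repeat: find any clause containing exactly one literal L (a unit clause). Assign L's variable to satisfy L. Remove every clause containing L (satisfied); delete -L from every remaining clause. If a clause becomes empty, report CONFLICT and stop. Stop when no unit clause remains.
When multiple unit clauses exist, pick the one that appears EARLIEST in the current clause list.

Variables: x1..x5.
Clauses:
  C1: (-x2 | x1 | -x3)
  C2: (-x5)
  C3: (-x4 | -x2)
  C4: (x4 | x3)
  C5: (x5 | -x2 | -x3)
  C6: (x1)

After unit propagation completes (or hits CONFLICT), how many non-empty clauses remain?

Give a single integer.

unit clause [-5] forces x5=F; simplify:
  drop 5 from [5, -2, -3] -> [-2, -3]
  satisfied 1 clause(s); 5 remain; assigned so far: [5]
unit clause [1] forces x1=T; simplify:
  satisfied 2 clause(s); 3 remain; assigned so far: [1, 5]

Answer: 3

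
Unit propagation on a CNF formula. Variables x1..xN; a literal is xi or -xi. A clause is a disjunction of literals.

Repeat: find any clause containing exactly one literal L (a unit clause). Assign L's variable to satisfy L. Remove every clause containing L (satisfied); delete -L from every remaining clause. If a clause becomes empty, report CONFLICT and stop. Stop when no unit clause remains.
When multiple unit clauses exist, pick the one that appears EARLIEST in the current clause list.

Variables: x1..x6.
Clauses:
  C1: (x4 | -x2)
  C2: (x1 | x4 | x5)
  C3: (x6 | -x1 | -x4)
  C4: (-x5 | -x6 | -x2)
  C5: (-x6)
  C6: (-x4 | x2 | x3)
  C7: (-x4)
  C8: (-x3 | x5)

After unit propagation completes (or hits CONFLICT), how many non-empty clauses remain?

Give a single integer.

unit clause [-6] forces x6=F; simplify:
  drop 6 from [6, -1, -4] -> [-1, -4]
  satisfied 2 clause(s); 6 remain; assigned so far: [6]
unit clause [-4] forces x4=F; simplify:
  drop 4 from [4, -2] -> [-2]
  drop 4 from [1, 4, 5] -> [1, 5]
  satisfied 3 clause(s); 3 remain; assigned so far: [4, 6]
unit clause [-2] forces x2=F; simplify:
  satisfied 1 clause(s); 2 remain; assigned so far: [2, 4, 6]

Answer: 2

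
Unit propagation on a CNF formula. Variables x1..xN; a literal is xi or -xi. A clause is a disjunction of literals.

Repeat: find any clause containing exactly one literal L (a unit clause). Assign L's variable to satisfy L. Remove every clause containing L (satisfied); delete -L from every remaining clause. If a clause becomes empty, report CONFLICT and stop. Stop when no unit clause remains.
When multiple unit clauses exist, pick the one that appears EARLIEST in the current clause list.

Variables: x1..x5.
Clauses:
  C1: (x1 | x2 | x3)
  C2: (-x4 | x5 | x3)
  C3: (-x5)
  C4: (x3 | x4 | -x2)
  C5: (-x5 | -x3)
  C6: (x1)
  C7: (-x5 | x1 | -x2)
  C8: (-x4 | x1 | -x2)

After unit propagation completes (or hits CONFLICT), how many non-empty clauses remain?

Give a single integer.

Answer: 2

Derivation:
unit clause [-5] forces x5=F; simplify:
  drop 5 from [-4, 5, 3] -> [-4, 3]
  satisfied 3 clause(s); 5 remain; assigned so far: [5]
unit clause [1] forces x1=T; simplify:
  satisfied 3 clause(s); 2 remain; assigned so far: [1, 5]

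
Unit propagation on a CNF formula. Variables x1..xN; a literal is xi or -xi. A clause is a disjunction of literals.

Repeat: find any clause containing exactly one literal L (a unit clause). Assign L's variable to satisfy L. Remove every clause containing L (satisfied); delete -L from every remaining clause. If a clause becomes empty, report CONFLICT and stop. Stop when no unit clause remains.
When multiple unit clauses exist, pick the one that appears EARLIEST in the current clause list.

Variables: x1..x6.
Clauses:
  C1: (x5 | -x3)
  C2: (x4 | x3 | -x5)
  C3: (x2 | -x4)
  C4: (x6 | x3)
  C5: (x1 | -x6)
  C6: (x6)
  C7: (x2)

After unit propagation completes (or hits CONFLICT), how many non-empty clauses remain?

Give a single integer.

Answer: 2

Derivation:
unit clause [6] forces x6=T; simplify:
  drop -6 from [1, -6] -> [1]
  satisfied 2 clause(s); 5 remain; assigned so far: [6]
unit clause [1] forces x1=T; simplify:
  satisfied 1 clause(s); 4 remain; assigned so far: [1, 6]
unit clause [2] forces x2=T; simplify:
  satisfied 2 clause(s); 2 remain; assigned so far: [1, 2, 6]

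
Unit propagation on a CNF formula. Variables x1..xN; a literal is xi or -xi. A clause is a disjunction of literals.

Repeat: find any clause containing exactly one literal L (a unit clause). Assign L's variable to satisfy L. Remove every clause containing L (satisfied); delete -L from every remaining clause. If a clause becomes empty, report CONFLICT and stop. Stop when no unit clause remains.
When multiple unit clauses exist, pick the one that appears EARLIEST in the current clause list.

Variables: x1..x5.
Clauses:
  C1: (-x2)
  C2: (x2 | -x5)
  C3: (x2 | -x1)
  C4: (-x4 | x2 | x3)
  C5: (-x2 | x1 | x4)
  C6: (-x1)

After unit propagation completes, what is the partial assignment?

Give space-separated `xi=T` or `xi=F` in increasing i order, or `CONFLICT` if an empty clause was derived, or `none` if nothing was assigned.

unit clause [-2] forces x2=F; simplify:
  drop 2 from [2, -5] -> [-5]
  drop 2 from [2, -1] -> [-1]
  drop 2 from [-4, 2, 3] -> [-4, 3]
  satisfied 2 clause(s); 4 remain; assigned so far: [2]
unit clause [-5] forces x5=F; simplify:
  satisfied 1 clause(s); 3 remain; assigned so far: [2, 5]
unit clause [-1] forces x1=F; simplify:
  satisfied 2 clause(s); 1 remain; assigned so far: [1, 2, 5]

Answer: x1=F x2=F x5=F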